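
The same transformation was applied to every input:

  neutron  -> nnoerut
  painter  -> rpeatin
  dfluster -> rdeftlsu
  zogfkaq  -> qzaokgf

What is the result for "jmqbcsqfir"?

Rule — take characters alternately from the front and the back (1st, last, 2nd, 2nd-last, ...), then swap each adjacent pair of characters (1↔2, 3↔4, ...).
So "jmqbcsqfir" becomes "rjimfqqbsc".

rjimfqqbsc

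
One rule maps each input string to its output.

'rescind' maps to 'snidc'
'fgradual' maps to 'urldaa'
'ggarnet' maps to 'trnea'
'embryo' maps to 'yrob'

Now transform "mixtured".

xutred

Looking at the pairs, the operation is to delete the first 2 characters, then sort the characters into reverse alphabetical order.
Working it through for "mixtured": intermediate "xtured", final "xutred".
(Check on "embryo": → "bryo" → "yrob" ✓)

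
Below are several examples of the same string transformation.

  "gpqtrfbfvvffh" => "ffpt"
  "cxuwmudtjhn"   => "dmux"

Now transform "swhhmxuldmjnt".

hlnu

The transformation: sort the characters into alphabetical order, then keep one character in every 3, starting at position 2 (positions 2nd, 5th, 8th, ...).
"swhhmxuldmjnt" → "dhhjlmmnstuwx" → "hlnu".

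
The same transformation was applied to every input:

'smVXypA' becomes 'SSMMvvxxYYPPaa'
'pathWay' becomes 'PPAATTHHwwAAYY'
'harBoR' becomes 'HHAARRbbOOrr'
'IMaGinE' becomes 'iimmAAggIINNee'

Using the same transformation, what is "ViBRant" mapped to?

The rule is to flip the case of every letter, then double every character.
Applying both steps to "ViBRant": "vIbrANT", then "vvIIbbrrAANNTT".

vvIIbbrrAANNTT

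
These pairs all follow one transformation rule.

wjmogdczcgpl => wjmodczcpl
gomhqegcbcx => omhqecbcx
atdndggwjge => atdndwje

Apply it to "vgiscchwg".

Each output is the input with this applied: remove every "g".
Doing the same to "vgiscchwg": "viscchw".

viscchw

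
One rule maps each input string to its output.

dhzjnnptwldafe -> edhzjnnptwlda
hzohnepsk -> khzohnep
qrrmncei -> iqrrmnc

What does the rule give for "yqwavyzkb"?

Rule — move the last character to the front, then delete the last character.
Applying both steps to "yqwavyzkb": "byqwavyzk", then "byqwavyz".

byqwavyz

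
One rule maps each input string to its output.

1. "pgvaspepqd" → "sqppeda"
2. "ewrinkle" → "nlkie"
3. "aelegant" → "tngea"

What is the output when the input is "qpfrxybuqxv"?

The transformation: delete the first 3 characters, then sort the characters into reverse alphabetical order.
Working it through for "qpfrxybuqxv": intermediate "rxybuqxv", final "yxxvurqb".

yxxvurqb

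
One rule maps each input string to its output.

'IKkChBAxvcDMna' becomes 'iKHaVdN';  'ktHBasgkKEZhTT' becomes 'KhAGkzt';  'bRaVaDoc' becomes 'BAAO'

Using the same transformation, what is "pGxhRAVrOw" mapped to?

Rule — flip the case of every letter, then keep every other character starting from the first (positions 1st, 3rd, 5th, ...).
For "pGxhRAVrOw", step one produces "PgXHravRoW"; step two turns that into "PXrvo".

PXrvo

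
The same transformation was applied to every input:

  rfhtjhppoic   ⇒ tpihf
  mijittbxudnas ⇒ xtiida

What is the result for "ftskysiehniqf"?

tsqnke

Each output is the input with this applied: keep every other character starting from the second (positions 2nd, 4th, 6th, ...), then sort the characters into reverse alphabetical order.
Applying that to "ftskysiehniqf" gives "tsqnke".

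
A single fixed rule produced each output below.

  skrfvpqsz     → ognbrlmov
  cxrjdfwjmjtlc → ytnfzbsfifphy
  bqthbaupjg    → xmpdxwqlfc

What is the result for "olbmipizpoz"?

Each output is the input with this applied: shift every letter 4 places backward in the alphabet (wrapping around).
So "olbmipizpoz" becomes "khxielevlkv".

khxielevlkv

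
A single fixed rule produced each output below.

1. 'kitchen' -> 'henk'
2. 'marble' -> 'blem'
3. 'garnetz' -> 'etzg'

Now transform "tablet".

In each case the input is transformed by: move the first character to the end, then keep only the last 4 characters.
"tablet" → "ablett" → "lett".

lett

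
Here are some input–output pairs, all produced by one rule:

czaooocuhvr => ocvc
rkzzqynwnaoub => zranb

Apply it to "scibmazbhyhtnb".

In each case the input is transformed by: keep one character in every 3, starting at position 1 (positions 1st, 4th, 7th, ...), then swap each adjacent pair of characters (1↔2, 3↔4, ...).
Working it through for "scibmazbhyhtnb": intermediate "sbzyn", final "bsyzn".

bsyzn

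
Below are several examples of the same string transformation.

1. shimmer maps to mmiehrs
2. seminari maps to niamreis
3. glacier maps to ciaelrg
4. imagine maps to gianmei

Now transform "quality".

The rule is to take characters alternately from the front and the back (1st, last, 2nd, 2nd-last, ...), then reverse the string.
For "quality", step one produces "qyutail"; step two turns that into "liatuyq".

liatuyq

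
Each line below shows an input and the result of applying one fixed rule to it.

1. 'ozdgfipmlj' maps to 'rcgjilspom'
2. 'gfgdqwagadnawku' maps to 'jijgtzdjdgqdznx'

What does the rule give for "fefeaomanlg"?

ihihdrpdqoj

The pattern: shift every letter 3 places forward in the alphabet (wrapping around).
Doing the same to "fefeaomanlg": "ihihdrpdqoj".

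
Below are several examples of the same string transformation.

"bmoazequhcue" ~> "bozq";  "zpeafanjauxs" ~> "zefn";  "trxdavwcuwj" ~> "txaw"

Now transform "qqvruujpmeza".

qvuj

The pattern: keep every other character starting from the first (positions 1st, 3rd, 5th, ...), then keep only the first 4 characters.
On "qqvruujpmeza": the first step gives "qvujmz", and the second then gives "qvuj".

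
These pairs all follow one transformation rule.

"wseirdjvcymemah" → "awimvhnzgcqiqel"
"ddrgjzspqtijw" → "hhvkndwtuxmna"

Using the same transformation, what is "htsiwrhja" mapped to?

Rule — shift every letter 4 places forward in the alphabet (wrapping around).
For "htsiwrhja" the result is "lxwmavlne".

lxwmavlne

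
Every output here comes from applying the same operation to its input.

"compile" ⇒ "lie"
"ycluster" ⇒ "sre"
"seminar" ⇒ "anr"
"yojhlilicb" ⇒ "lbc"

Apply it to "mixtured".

ude

Looking at the pairs, the operation is to swap each adjacent pair of characters (1↔2, 3↔4, ...), then keep only the last 3 characters.
So "mixtured" becomes "ude".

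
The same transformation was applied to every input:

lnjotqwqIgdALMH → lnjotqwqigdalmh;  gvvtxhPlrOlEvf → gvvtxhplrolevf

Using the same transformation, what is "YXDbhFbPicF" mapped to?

What's happening: convert every letter to lowercase.
For "YXDbhFbPicF" the result is "yxdbhfbpicf".

yxdbhfbpicf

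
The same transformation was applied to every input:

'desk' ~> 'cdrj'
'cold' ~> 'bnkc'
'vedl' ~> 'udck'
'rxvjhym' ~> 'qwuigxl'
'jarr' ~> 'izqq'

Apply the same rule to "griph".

The transformation: shift every letter 1 place backward in the alphabet (wrapping around).
On "griph" that produces "fqhog".

fqhog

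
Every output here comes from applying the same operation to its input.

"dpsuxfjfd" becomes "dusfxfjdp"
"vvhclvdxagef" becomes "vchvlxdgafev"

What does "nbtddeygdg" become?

The rule is to swap each adjacent pair of characters (1↔2, 3↔4, ...), then move the first character to the end.
For "nbtddeygdg", step one produces "bndtedgygd"; step two turns that into "ndtedgygdb".

ndtedgygdb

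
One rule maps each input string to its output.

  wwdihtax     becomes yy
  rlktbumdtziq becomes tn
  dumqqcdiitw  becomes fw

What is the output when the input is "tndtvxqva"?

vp

The rule is to shift every letter 2 places forward in the alphabet (wrapping around), then keep only the first 2 characters.
On "tndtvxqva": the first step gives "vpfvxzsxc", and the second then gives "vp".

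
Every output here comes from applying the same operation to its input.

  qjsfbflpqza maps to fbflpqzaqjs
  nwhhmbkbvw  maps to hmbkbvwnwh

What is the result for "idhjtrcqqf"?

jtrcqqfidh

The rule is to move the first 3 characters to the end (rotate left by 3).
On "idhjtrcqqf" that produces "jtrcqqfidh".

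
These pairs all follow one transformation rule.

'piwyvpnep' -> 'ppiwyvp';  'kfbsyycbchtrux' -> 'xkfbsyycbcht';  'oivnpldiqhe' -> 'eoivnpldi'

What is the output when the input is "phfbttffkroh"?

What's happening: move the last character to the front, then delete the last 2 characters.
Starting from "phfbttffkroh": after the first operation, "hphfbttffkro"; after the second, "hphfbttffk".

hphfbttffk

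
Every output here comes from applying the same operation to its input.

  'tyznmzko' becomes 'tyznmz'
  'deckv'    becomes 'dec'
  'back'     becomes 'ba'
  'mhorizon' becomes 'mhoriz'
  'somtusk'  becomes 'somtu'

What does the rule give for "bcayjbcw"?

bcayjb

Each output is the input with this applied: delete the last 2 characters.
So "bcayjbcw" becomes "bcayjb".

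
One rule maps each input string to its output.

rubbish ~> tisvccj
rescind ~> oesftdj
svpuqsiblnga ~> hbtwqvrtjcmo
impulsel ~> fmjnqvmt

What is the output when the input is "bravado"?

epcsbwb

The pattern: move the last 2 characters to the front (rotate right by 2), then shift every letter 1 place forward in the alphabet (wrapping around).
Applying both steps to "bravado": "dobrava", then "epcsbwb".
(Check on "rubbish": → "shrubbi" → "tisvccj" ✓)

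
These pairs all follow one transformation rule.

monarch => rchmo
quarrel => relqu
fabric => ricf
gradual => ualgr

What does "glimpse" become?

Rule — move the last 3 characters to the front (rotate right by 3), then delete the last 2 characters.
Working it through for "glimpse": intermediate "pseglim", final "psegl".

psegl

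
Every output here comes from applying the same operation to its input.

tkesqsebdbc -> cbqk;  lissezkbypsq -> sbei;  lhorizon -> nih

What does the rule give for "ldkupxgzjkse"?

szpd

Rule — keep one character in every 3, starting at position 2 (positions 2nd, 5th, 8th, ...), then reverse the string.
"ldkupxgzjkse" → "szpd".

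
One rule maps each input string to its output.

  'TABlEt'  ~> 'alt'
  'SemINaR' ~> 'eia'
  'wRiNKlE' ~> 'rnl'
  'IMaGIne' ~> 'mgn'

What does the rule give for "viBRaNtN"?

irnn

The pattern: keep every other character starting from the second (positions 2nd, 4th, 6th, ...), then convert every letter to lowercase.
"viBRaNtN" → "iRNN" → "irnn".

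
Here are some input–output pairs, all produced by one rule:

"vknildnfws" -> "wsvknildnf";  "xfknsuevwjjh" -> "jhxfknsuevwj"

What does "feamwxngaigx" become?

gxfeamwxngai

In each case the input is transformed by: move the last 2 characters to the front (rotate right by 2).
So "feamwxngaigx" becomes "gxfeamwxngai".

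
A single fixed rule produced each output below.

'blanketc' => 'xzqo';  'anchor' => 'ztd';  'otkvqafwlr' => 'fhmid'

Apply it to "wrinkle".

dzx

In each case the input is transformed by: shift every letter 12 places forward in the alphabet (wrapping around), then keep every other character starting from the second (positions 2nd, 4th, 6th, ...).
"wrinkle" → "iduzwxq" → "dzx".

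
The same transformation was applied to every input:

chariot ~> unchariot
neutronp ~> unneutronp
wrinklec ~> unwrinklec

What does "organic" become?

Each output is the input with this applied: prepend "un".
Applying that to "organic" gives "unorganic".

unorganic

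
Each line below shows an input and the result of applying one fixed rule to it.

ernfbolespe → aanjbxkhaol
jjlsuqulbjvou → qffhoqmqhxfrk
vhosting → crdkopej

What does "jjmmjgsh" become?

dffiifco

Looking at the pairs, the operation is to move the last character to the front, then shift every letter 4 places backward in the alphabet (wrapping around).
Starting from "jjmmjgsh": after the first operation, "hjjmmjgs"; after the second, "dffiifco".
(Check on "vhosting": → "gvhostin" → "crdkopej" ✓)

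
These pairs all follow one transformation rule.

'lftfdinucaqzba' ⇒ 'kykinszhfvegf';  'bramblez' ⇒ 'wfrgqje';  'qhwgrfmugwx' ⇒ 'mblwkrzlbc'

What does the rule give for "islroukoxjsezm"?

xqwtzptcoxjer

The transformation: shift every letter 5 places forward in the alphabet (wrapping around), then delete the first character.
For "islroukoxjsezm", step one produces "nxqwtzptcoxjer"; step two turns that into "xqwtzptcoxjer".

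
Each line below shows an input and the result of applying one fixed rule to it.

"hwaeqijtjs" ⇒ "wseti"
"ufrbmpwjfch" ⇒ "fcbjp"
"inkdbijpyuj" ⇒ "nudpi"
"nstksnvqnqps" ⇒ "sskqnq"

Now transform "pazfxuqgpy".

ayfgu

Looking at the pairs, the operation is to keep every other character starting from the second (positions 2nd, 4th, 6th, ...), then take characters alternately from the front and the back (1st, last, 2nd, 2nd-last, ...).
Starting from "pazfxuqgpy": after the first operation, "afugy"; after the second, "ayfgu".
(Check on "ufrbmpwjfch": → "fbpjc" → "fcbjp" ✓)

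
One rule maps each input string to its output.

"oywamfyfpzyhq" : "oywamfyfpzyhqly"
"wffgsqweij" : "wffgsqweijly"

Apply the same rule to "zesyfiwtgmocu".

zesyfiwtgmoculy

Rule — append "ly".
"zesyfiwtgmocu" → "zesyfiwtgmoculy".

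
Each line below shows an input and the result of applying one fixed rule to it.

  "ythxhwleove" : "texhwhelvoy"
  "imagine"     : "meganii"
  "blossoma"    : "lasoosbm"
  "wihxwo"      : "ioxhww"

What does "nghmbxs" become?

The rule is to swap the first and last characters, then swap each adjacent pair of characters (1↔2, 3↔4, ...).
"nghmbxs" → "sghmbxn" → "gsmhxbn".

gsmhxbn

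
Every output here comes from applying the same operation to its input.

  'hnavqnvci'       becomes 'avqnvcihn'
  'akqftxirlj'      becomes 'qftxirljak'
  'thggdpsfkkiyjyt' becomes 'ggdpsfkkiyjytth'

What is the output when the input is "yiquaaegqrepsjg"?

Looking at the pairs, the operation is to move the first 2 characters to the end (rotate left by 2).
Applying that to "yiquaaegqrepsjg" gives "quaaegqrepsjgyi".

quaaegqrepsjgyi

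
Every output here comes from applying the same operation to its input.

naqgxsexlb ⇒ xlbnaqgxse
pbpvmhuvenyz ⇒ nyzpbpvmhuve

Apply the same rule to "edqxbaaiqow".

Each output is the input with this applied: move the last 3 characters to the front (rotate right by 3).
For "edqxbaaiqow" the result is "qowedqxbaai".

qowedqxbaai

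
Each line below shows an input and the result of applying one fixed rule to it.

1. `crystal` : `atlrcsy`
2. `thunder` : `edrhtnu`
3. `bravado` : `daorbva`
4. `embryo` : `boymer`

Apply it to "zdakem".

Looking at the pairs, the operation is to swap each adjacent pair of characters (1↔2, 3↔4, ...), then move the last 3 characters to the front (rotate right by 3).
On "zdakem": the first step gives "dzkame", and the second then gives "amedzk".

amedzk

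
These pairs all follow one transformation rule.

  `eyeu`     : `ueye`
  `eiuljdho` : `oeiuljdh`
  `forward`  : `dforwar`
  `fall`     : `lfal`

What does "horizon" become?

Each output is the input with this applied: move the last character to the front.
For "horizon" the result is "nhorizo".

nhorizo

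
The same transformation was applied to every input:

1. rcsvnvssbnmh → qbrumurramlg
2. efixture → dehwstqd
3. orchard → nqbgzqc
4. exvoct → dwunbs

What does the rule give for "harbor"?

gzqanq

The rule is to shift every letter 1 place backward in the alphabet (wrapping around).
For "harbor" the result is "gzqanq".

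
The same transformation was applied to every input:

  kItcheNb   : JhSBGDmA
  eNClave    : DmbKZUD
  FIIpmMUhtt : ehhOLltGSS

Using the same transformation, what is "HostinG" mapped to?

gNRSHMf

Each output is the input with this applied: shift every letter 1 place backward in the alphabet (wrapping around), then flip the case of every letter.
On "HostinG" that produces "gNRSHMf".
(Check on "FIIpmMUhtt": → "EHHolLTgss" → "ehhOLltGSS" ✓)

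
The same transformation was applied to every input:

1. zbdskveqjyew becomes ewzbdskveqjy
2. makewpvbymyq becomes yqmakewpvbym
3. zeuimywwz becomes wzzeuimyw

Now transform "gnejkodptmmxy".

xygnejkodptmm

The rule is to move the last 2 characters to the front (rotate right by 2).
So "gnejkodptmmxy" becomes "xygnejkodptmm".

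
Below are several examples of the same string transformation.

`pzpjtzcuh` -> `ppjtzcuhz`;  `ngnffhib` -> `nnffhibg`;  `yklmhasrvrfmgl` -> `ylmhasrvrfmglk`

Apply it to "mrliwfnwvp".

What's happening: move the first character to the end, then swap the first and last characters.
"mrliwfnwvp" → "rliwfnwvpm" → "mliwfnwvpr".

mliwfnwvpr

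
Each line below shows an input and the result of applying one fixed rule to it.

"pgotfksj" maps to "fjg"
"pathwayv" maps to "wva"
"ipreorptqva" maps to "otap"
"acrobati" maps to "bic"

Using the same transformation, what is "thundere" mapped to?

Looking at the pairs, the operation is to keep one character in every 3, starting at position 2 (positions 2nd, 5th, 8th, ...), then move the first character to the end.
On "thundere" that produces "deh".

deh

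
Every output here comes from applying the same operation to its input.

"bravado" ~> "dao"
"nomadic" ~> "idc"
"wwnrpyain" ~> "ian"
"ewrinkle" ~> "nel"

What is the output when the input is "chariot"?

oit

The transformation: swap each adjacent pair of characters (1↔2, 3↔4, ...), then keep only the last 3 characters.
For "chariot", step one produces "hcraoit"; step two turns that into "oit".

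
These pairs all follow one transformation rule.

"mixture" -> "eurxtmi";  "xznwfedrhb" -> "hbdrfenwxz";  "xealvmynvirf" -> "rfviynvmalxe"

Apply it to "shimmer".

Rule — swap each adjacent pair of characters (1↔2, 3↔4, ...), then reverse the string.
Working it through for "shimmer": intermediate "hsmiemr", final "rmeimsh".

rmeimsh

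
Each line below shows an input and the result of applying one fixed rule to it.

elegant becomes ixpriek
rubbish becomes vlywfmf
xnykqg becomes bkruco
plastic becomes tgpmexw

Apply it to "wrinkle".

aivpmor

What's happening: shift every letter 4 places forward in the alphabet (wrapping around), then take characters alternately from the front and the back (1st, last, 2nd, 2nd-last, ...).
"wrinkle" → "avmropi" → "aivpmor".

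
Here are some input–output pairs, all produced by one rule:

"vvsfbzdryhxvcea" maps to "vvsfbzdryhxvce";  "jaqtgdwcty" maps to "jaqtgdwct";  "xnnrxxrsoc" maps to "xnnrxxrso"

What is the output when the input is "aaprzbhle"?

Rule — delete the last character.
For "aaprzbhle" the result is "aaprzbhl".

aaprzbhl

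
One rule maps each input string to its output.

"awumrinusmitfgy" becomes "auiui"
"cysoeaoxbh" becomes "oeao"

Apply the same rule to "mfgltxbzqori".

Each output is the input with this applied: keep only the vowels.
For "mfgltxbzqori" the result is "oi".

oi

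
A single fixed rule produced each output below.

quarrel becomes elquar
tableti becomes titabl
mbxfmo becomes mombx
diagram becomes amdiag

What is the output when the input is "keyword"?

rdkeyw

In each case the input is transformed by: move the last 3 characters to the front (rotate right by 3), then delete the first character.
Working it through for "keyword": intermediate "ordkeyw", final "rdkeyw".
(Check on "mbxfmo": → "fmombx" → "mombx" ✓)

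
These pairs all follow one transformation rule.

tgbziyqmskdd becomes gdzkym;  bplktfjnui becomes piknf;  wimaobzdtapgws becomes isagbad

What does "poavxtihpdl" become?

odvht

Each output is the input with this applied: keep every other character starting from the second (positions 2nd, 4th, 6th, ...), then take characters alternately from the front and the back (1st, last, 2nd, 2nd-last, ...).
Applying both steps to "poavxtihpdl": "ovthd", then "odvht".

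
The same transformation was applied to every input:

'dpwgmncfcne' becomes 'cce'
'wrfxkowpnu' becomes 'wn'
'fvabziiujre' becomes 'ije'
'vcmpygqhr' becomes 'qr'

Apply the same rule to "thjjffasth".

at

The pattern: keep every other character starting from the first (positions 1st, 3rd, 5th, ...), then delete the first 3 characters.
For "thjjffasth", step one produces "tjfat"; step two turns that into "at".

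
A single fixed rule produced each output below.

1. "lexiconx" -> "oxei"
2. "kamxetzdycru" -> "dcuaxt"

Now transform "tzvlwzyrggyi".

What's happening: keep every other character starting from the second (positions 2nd, 4th, 6th, ...), then swap the front and back halves of the string.
Applying both steps to "tzvlwzyrggyi": "zlzrgi", then "rgizlz".
(Check on "kamxetzdycru": → "axtdcu" → "dcuaxt" ✓)

rgizlz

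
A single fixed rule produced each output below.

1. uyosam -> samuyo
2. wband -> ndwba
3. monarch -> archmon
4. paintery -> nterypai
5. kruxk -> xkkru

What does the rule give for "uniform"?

Rule — move the first 3 characters to the end (rotate left by 3).
Applying that to "uniform" gives "formuni".

formuni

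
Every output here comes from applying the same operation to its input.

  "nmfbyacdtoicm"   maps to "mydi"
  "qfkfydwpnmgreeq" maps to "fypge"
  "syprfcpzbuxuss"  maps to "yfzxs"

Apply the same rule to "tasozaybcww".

The pattern: keep one character in every 3, starting at position 2 (positions 2nd, 5th, 8th, ...).
For "tasozaybcww" the result is "azbw".

azbw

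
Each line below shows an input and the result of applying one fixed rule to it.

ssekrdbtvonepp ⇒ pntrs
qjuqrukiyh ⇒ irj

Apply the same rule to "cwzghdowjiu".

What's happening: keep one character in every 3, starting at position 2 (positions 2nd, 5th, 8th, ...), then reverse the string.
On "cwzghdowjiu": the first step gives "whwu", and the second then gives "uwhw".

uwhw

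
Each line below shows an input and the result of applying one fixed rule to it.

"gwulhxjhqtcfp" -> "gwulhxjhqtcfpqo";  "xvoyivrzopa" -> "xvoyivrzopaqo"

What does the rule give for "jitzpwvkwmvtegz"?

jitzpwvkwmvtegzqo

The transformation: append "qo".
For "jitzpwvkwmvtegz" the result is "jitzpwvkwmvtegzqo".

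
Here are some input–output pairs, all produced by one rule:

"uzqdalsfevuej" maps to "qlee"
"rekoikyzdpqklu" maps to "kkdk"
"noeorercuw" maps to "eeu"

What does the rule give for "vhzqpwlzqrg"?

zwq

The transformation: keep one character in every 3, starting at position 3 (positions 3rd, 6th, 9th, ...).
Applying that to "vhzqpwlzqrg" gives "zwq".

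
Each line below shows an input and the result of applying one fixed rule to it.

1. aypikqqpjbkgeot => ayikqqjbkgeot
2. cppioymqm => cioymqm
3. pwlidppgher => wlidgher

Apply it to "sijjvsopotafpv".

In each case the input is transformed by: remove every "p".
So "sijjvsopotafpv" becomes "sijjvsootafv".

sijjvsootafv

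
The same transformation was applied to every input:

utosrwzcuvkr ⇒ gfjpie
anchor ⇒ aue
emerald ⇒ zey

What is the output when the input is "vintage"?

vgt

In each case the input is transformed by: shift every letter 13 places forward in the alphabet (wrapping around) — i.e. ROT13, then keep every other character starting from the second (positions 2nd, 4th, 6th, ...).
Starting from "vintage": after the first operation, "ivagntr"; after the second, "vgt".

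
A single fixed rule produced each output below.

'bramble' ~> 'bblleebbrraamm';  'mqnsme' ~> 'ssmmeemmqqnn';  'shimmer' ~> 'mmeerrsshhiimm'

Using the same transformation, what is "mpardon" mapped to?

ddoonnmmppaarr

Rule — move the last 3 characters to the front (rotate right by 3), then double every character.
For "mpardon", step one produces "donmpar"; step two turns that into "ddoonnmmppaarr".
(Check on "shimmer": → "mershim" → "mmeerrsshhiimm" ✓)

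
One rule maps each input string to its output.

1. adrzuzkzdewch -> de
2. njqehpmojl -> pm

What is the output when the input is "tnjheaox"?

The transformation: move the last 3 characters to the front (rotate right by 3), then keep only the last 2 characters.
For "tnjheaox", step one produces "aoxtnjhe"; step two turns that into "he".
(Check on "njqehpmojl": → "ojlnjqehpm" → "pm" ✓)

he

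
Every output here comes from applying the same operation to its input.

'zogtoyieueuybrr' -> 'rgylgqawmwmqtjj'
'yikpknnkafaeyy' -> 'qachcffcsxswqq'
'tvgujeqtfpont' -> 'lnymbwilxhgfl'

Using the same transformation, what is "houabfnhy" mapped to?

zgmstxfzq

The rule is to shift every letter 8 places backward in the alphabet (wrapping around).
On "houabfnhy" that produces "zgmstxfzq".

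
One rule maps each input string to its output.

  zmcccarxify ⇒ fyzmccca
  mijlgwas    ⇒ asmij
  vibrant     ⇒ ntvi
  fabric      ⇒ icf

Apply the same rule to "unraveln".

lnunr

The rule is to move the last 2 characters to the front (rotate right by 2), then delete the last 3 characters.
For "unraveln" the result is "lnunr".
(Check on "vibrant": → "ntvibra" → "ntvi" ✓)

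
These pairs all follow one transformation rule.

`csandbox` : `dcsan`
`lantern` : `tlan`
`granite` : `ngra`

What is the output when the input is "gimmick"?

The transformation: delete the last 3 characters, then move the last character to the front.
On "gimmick": the first step gives "gimm", and the second then gives "mgim".

mgim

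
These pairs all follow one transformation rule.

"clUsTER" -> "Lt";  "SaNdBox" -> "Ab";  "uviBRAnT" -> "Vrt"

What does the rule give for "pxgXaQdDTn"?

Each output is the input with this applied: keep one character in every 3, starting at position 2 (positions 2nd, 5th, 8th, ...), then flip the case of every letter.
On "pxgXaQdDTn": the first step gives "xaD", and the second then gives "XAd".
(Check on "SaNdBox": → "aB" → "Ab" ✓)

XAd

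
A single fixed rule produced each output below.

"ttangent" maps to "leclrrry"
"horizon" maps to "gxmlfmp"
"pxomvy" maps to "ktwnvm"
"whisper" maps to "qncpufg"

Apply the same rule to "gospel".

ncjemq

What's happening: move the first 3 characters to the end (rotate left by 3), then shift every letter 2 places backward in the alphabet (wrapping around).
Doing the same to "gospel": "ncjemq".
(Check on "pxomvy": → "mvypxo" → "ktwnvm" ✓)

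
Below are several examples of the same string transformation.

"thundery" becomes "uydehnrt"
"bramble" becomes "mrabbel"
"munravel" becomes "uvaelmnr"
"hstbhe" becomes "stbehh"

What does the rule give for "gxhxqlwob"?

Rule — sort the characters into alphabetical order, then move the last 2 characters to the front (rotate right by 2).
Starting from "gxhxqlwob": after the first operation, "bghloqwxx"; after the second, "xxbghloqw".

xxbghloqw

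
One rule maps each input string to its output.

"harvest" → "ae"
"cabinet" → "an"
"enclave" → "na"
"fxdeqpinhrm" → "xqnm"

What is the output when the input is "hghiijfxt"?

gix

Rule — keep one character in every 3, starting at position 2 (positions 2nd, 5th, 8th, ...).
On "hghiijfxt" that produces "gix".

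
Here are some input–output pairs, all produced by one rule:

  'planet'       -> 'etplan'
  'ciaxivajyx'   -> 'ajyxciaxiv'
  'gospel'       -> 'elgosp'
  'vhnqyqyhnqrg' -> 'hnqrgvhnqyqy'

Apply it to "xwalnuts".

Each output is the input with this applied: swap the front and back halves of the string, then move the first character to the end.
Working it through for "xwalnuts": intermediate "nutsxwal", final "utsxwaln".

utsxwaln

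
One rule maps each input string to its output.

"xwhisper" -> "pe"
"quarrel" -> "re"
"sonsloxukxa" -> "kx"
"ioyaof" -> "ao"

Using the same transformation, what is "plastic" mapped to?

Each output is the input with this applied: move the last 3 characters to the front (rotate right by 3), then keep only the first 2 characters.
On "plastic": the first step gives "ticplas", and the second then gives "ti".

ti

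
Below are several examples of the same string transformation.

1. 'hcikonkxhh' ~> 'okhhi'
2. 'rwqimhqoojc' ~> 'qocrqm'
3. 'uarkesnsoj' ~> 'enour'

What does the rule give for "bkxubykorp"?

bkrbx

The pattern: keep every other character starting from the first (positions 1st, 3rd, 5th, ...), then move the last 3 characters to the front (rotate right by 3).
Applying that to "bkxubykorp" gives "bkrbx".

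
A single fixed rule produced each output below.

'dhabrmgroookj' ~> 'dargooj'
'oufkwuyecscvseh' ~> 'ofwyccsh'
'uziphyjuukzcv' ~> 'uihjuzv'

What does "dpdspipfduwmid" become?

ddppdwi

The pattern: keep every other character starting from the first (positions 1st, 3rd, 5th, ...).
For "dpdspipfduwmid" the result is "ddppdwi".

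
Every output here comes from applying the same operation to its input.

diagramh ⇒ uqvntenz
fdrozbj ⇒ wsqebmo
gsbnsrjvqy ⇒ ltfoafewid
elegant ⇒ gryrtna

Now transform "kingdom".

Looking at the pairs, the operation is to shift every letter 13 places forward in the alphabet (wrapping around) — i.e. ROT13, then move the last character to the front.
Applying both steps to "kingdom": "xvatqbz", then "zxvatqb".

zxvatqb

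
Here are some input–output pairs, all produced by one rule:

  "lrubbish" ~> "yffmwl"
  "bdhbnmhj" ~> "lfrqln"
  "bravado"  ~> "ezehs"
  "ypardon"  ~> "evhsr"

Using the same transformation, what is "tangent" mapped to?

rkirx

Rule — shift every letter 4 places forward in the alphabet (wrapping around), then delete the first 2 characters.
Applying both steps to "tangent": "xerkirx", then "rkirx".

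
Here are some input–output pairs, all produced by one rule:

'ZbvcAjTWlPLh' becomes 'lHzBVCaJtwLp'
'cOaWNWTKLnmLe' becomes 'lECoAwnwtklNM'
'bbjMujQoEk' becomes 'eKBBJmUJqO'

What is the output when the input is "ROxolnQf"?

qFroXOLN

The pattern: flip the case of every letter, then move the last 2 characters to the front (rotate right by 2).
For "ROxolnQf", step one produces "roXOLNqF"; step two turns that into "qFroXOLN".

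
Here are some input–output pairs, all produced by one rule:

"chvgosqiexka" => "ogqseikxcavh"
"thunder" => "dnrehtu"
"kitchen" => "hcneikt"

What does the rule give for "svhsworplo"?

The transformation: move the first 3 characters to the end (rotate left by 3), then swap each adjacent pair of characters (1↔2, 3↔4, ...).
So "svhsworplo" becomes "wsrolpsohv".

wsrolpsohv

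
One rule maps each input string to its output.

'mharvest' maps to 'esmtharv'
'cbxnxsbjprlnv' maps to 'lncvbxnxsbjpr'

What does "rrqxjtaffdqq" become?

What's happening: swap the first and last characters, then move the last 3 characters to the front (rotate right by 3).
Working it through for "rrqxjtaffdqq": intermediate "qrqxjtaffdqr", final "dqrqrqxjtaff".
(Check on "mharvest": → "tharvesm" → "esmtharv" ✓)

dqrqrqxjtaff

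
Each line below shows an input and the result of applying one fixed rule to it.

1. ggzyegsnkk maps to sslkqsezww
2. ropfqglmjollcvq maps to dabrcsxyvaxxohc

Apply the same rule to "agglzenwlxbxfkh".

mssxlqzixjnjrwt

What's happening: shift every letter 12 places forward in the alphabet (wrapping around).
Applying that to "agglzenwlxbxfkh" gives "mssxlqzixjnjrwt".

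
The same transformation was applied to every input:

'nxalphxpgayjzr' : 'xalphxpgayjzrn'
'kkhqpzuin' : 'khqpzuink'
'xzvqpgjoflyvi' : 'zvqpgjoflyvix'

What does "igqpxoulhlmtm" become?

Rule — move the first character to the end.
Doing the same to "igqpxoulhlmtm": "gqpxoulhlmtmi".

gqpxoulhlmtmi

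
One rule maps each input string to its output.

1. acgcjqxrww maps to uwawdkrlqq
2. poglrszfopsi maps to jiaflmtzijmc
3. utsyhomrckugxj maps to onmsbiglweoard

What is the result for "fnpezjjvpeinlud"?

The pattern: shift every letter 6 places backward in the alphabet (wrapping around).
Doing the same to "fnpezjjvpeinlud": "zhjytddpjychfox".

zhjytddpjychfox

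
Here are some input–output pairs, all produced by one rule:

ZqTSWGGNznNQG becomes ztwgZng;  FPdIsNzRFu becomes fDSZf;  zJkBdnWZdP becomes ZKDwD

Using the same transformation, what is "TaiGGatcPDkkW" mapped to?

Rule — keep every other character starting from the first (positions 1st, 3rd, 5th, ...), then flip the case of every letter.
On "TaiGGatcPDkkW": the first step gives "TiGtPkW", and the second then gives "tIgTpKw".

tIgTpKw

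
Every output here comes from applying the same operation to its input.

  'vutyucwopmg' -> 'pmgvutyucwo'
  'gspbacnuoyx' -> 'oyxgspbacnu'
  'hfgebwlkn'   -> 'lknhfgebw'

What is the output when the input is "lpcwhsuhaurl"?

urllpcwhsuha

The rule is to move the last 3 characters to the front (rotate right by 3).
Doing the same to "lpcwhsuhaurl": "urllpcwhsuha".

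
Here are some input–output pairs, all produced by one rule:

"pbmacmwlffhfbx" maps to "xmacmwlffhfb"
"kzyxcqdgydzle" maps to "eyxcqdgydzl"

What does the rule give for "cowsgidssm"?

mwsgidss

Rule — delete the first 2 characters, then move the last character to the front.
"cowsgidssm" → "wsgidssm" → "mwsgidss".
(Check on "kzyxcqdgydzle": → "yxcqdgydzle" → "eyxcqdgydzl" ✓)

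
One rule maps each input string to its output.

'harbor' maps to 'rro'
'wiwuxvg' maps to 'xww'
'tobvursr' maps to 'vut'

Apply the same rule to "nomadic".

Each output is the input with this applied: sort the characters into reverse alphabetical order, then keep only the first 3 characters.
So "nomadic" becomes "onm".

onm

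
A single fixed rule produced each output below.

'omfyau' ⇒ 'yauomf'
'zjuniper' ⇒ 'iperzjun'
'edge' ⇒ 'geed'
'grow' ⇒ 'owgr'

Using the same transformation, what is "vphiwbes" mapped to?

wbesvphi

In each case the input is transformed by: swap the front and back halves of the string.
"vphiwbes" → "wbesvphi".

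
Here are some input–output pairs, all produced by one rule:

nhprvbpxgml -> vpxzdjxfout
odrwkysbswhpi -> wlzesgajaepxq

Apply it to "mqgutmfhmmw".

uyocbunpuue

Looking at the pairs, the operation is to shift every letter 8 places forward in the alphabet (wrapping around).
Applying that to "mqgutmfhmmw" gives "uyocbunpuue".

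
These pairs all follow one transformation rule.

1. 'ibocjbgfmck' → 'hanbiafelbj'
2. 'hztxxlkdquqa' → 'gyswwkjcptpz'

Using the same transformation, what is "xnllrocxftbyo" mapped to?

wmkkqnbwesaxn

Rule — shift every letter 1 place backward in the alphabet (wrapping around).
On "xnllrocxftbyo" that produces "wmkkqnbwesaxn".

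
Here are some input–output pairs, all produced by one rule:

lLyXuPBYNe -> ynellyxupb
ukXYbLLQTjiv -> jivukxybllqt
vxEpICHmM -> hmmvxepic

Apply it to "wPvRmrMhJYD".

jydwpvrmrmh

Looking at the pairs, the operation is to move the last 3 characters to the front (rotate right by 3), then convert every letter to lowercase.
Starting from "wPvRmrMhJYD": after the first operation, "JYDwPvRmrMh"; after the second, "jydwpvrmrmh".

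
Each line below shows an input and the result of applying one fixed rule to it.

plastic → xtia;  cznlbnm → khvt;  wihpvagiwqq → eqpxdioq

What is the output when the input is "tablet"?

The rule is to shift every letter 8 places forward in the alphabet (wrapping around), then delete the last 3 characters.
Working it through for "tablet": intermediate "bijtmb", final "bij".
(Check on "wihpvagiwqq": → "eqpxdioqeyy" → "eqpxdioq" ✓)

bij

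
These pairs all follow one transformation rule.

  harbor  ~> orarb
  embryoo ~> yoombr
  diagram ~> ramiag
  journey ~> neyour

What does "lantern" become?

ernant

The pattern: delete the first character, then move the first 3 characters to the end (rotate left by 3).
For "lantern", step one produces "antern"; step two turns that into "ernant".
(Check on "journey": → "ourney" → "neyour" ✓)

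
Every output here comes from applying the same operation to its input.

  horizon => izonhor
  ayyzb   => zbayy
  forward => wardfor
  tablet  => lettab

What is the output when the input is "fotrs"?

In each case the input is transformed by: move the first 3 characters to the end (rotate left by 3).
For "fotrs" the result is "rsfot".

rsfot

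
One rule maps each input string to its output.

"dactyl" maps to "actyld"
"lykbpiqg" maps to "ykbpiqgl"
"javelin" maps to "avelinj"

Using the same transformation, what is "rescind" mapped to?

The rule is to move the first character to the end.
On "rescind" that produces "escindr".

escindr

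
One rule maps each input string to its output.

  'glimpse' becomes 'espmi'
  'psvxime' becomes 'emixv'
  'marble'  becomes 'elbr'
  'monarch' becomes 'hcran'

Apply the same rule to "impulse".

eslup

What's happening: reverse the string, then delete the last 2 characters.
Starting from "impulse": after the first operation, "eslupmi"; after the second, "eslup".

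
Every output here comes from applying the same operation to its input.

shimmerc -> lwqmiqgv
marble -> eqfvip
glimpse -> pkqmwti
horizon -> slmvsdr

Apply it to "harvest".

Each output is the input with this applied: shift every letter 4 places forward in the alphabet (wrapping around), then swap each adjacent pair of characters (1↔2, 3↔4, ...).
Working it through for "harvest": intermediate "levziwx", final "elzvwix".
(Check on "marble": → "qevfpi" → "eqfvip" ✓)

elzvwix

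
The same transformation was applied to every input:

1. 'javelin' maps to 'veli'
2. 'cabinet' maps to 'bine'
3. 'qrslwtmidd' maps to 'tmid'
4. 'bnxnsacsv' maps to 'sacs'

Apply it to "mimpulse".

The pattern: move the last character to the front, then keep only the last 4 characters.
For "mimpulse" the result is "puls".

puls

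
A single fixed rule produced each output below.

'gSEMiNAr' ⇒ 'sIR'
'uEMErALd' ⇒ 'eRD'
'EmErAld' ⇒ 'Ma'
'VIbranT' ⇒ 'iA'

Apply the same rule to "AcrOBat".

Looking at the pairs, the operation is to flip the case of every letter, then keep one character in every 3, starting at position 2 (positions 2nd, 5th, 8th, ...).
So "AcrOBat" becomes "Cb".
(Check on "VIbranT": → "viBRANt" → "iA" ✓)

Cb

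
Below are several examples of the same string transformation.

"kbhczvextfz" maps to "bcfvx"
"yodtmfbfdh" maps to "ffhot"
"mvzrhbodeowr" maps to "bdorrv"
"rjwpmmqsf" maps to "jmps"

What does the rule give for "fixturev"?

The pattern: keep every other character starting from the second (positions 2nd, 4th, 6th, ...), then sort the characters into alphabetical order.
Applying that to "fixturev" gives "irtv".

irtv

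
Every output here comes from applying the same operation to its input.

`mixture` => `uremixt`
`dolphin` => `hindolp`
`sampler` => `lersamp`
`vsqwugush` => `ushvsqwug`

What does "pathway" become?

waypath

What's happening: move the last 3 characters to the front (rotate right by 3).
Applying that to "pathway" gives "waypath".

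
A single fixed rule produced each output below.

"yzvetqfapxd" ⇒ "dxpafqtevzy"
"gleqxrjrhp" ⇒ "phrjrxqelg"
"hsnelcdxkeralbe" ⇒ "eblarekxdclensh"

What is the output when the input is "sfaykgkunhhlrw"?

wrlhhnukgkyafs

Each output is the input with this applied: reverse the string.
So "sfaykgkunhhlrw" becomes "wrlhhnukgkyafs".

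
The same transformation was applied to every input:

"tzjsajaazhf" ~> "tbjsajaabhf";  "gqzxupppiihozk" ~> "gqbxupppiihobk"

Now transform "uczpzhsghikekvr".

ucbpbhsghikekvr

What's happening: replace every "z" with "b".
On "uczpzhsghikekvr" that produces "ucbpbhsghikekvr".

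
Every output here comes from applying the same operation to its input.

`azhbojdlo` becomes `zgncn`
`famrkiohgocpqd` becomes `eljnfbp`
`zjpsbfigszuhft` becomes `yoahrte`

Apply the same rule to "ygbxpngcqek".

xaofpj

What's happening: keep every other character starting from the first (positions 1st, 3rd, 5th, ...), then shift every letter 1 place backward in the alphabet (wrapping around).
Working it through for "ygbxpngcqek": intermediate "ybpgqk", final "xaofpj".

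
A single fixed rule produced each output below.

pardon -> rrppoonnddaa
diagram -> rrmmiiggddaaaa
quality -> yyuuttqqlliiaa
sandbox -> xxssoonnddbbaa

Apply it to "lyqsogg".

yyssqqoollgggg

Looking at the pairs, the operation is to double every character, then sort the characters into reverse alphabetical order.
For "lyqsogg", step one produces "llyyqqssoogggg"; step two turns that into "yyssqqoollgggg".
(Check on "sandbox": → "ssaannddbbooxx" → "xxssoonnddbbaa" ✓)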